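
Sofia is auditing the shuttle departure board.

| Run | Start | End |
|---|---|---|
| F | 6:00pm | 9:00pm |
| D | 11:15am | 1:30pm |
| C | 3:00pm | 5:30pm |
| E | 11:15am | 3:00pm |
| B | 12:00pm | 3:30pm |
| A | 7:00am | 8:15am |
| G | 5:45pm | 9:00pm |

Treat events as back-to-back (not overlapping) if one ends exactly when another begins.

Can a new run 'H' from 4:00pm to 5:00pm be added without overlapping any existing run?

A: ends 8:15am at or before H starts 4:00pm → clear.
D: ends 1:30pm at or before H starts 4:00pm → clear.
E: ends 3:00pm at or before H starts 4:00pm → clear.
B: ends 3:30pm at or before H starts 4:00pm → clear.
C: starts 3:00pm before H ends 5:00pm, and ends 5:30pm after H starts 4:00pm → overlap.
G: starts 5:45pm at or after H ends 5:00pm → clear.
F: starts 6:00pm at or after H ends 5:00pm → clear.
H overlaps C.

No — it overlaps C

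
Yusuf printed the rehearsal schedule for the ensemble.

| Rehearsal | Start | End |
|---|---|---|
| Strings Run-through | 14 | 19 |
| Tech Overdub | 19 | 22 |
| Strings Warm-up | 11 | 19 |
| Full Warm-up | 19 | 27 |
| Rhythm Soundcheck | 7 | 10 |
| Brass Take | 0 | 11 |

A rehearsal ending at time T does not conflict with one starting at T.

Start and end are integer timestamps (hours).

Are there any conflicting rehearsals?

Check each pair: they overlap iff neither finishes before the other starts.
Sorted by start: Brass Take, Rhythm Soundcheck, Strings Warm-up, Strings Run-through, Full Warm-up, Tech Overdub.
Rhythm Soundcheck starts before Brass Take ends → Brass Take and Rhythm Soundcheck overlap.
That's a conflict, so the schedule is not conflict-free.

Yes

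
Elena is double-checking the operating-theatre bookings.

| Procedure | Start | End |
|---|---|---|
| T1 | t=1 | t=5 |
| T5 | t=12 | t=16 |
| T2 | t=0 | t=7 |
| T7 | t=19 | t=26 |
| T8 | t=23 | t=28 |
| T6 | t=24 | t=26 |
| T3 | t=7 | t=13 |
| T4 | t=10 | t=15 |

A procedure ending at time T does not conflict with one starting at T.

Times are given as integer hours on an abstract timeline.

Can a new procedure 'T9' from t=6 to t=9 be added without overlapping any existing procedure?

No — it overlaps T2, T3

T2: starts t=0 before T9 ends t=9, and ends t=7 after T9 starts t=6 → overlap.
T1: ends t=5 at or before T9 starts t=6 → clear.
T3: starts t=7 before T9 ends t=9, and ends t=13 after T9 starts t=6 → overlap.
T4: starts t=10 at or after T9 ends t=9 → clear.
T5: starts t=12 at or after T9 ends t=9 → clear.
T7: starts t=19 at or after T9 ends t=9 → clear.
T8: starts t=23 at or after T9 ends t=9 → clear.
T6: starts t=24 at or after T9 ends t=9 → clear.
T9 overlaps T2, T3.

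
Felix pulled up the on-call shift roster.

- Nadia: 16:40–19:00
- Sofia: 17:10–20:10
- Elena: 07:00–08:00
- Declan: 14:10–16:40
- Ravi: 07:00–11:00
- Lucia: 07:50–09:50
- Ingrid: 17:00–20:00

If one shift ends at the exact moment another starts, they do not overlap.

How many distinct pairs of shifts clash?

6

Two intervals overlap when each starts before the other ends.
Sorted by start: Ravi, Elena, Lucia, Declan, Nadia, Ingrid, Sofia.
Elena starts before Ravi ends → Ravi and Elena overlap.
Lucia starts before Ravi ends → Ravi and Lucia overlap.
Declan starts after Ravi ends, so Ravi has no further overlaps.
Lucia starts before Elena ends → Elena and Lucia overlap.
Declan starts after Elena ends, so Elena has no further overlaps.
Declan starts after Lucia ends, so Lucia has no further overlaps.
Nadia starts exactly when Declan ends (back-to-back, no overlap), so Declan has no further overlaps.
Ingrid starts before Nadia ends → Nadia and Ingrid overlap.
Sofia starts before Nadia ends → Nadia and Sofia overlap.
Sofia starts before Ingrid ends → Ingrid and Sofia overlap.
Overlapping pairs: Elena & Lucia, Elena & Ravi, Ingrid & Nadia, Ingrid & Sofia, Lucia & Ravi, Nadia & Sofia — 6 in total.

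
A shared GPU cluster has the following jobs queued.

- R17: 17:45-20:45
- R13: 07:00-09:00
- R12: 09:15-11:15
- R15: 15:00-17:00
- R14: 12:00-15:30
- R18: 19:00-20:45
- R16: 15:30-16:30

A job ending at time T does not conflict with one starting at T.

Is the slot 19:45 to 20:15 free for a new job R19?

No — it overlaps R17, R18

R13: ends 09:00 at or before R19 starts 19:45 → clear.
R12: ends 11:15 at or before R19 starts 19:45 → clear.
R14: ends 15:30 at or before R19 starts 19:45 → clear.
R15: ends 17:00 at or before R19 starts 19:45 → clear.
R16: ends 16:30 at or before R19 starts 19:45 → clear.
R17: starts 17:45 before R19 ends 20:15, and ends 20:45 after R19 starts 19:45 → overlap.
R18: starts 19:00 before R19 ends 20:15, and ends 20:45 after R19 starts 19:45 → overlap.
R19 overlaps R17, R18.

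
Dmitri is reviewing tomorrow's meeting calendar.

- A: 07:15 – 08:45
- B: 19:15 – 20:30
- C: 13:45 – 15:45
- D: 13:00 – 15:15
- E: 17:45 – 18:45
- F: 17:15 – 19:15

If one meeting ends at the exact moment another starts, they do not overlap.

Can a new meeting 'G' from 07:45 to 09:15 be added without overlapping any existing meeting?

No — it overlaps A

A: starts 07:15 before G ends 09:15, and ends 08:45 after G starts 07:45 → overlap.
D: starts 13:00 at or after G ends 09:15 → clear.
C: starts 13:45 at or after G ends 09:15 → clear.
F: starts 17:15 at or after G ends 09:15 → clear.
E: starts 17:45 at or after G ends 09:15 → clear.
B: starts 19:15 at or after G ends 09:15 → clear.
G overlaps A.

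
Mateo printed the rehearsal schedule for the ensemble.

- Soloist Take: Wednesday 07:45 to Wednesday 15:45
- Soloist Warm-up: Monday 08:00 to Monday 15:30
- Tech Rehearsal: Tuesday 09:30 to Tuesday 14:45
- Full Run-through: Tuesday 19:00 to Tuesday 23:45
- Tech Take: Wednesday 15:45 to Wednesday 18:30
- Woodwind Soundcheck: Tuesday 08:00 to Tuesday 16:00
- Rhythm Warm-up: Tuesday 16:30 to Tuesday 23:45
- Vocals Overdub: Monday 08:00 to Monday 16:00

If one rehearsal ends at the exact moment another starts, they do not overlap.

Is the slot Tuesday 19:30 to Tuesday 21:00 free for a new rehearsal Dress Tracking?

No — it overlaps Full Run-through, Rhythm Warm-up

Soloist Warm-up: ends Monday 15:30 at or before Dress Tracking starts Tuesday 19:30 → clear.
Vocals Overdub: ends Monday 16:00 at or before Dress Tracking starts Tuesday 19:30 → clear.
Woodwind Soundcheck: ends Tuesday 16:00 at or before Dress Tracking starts Tuesday 19:30 → clear.
Tech Rehearsal: ends Tuesday 14:45 at or before Dress Tracking starts Tuesday 19:30 → clear.
Rhythm Warm-up: starts Tuesday 16:30 before Dress Tracking ends Tuesday 21:00, and ends Tuesday 23:45 after Dress Tracking starts Tuesday 19:30 → overlap.
Full Run-through: starts Tuesday 19:00 before Dress Tracking ends Tuesday 21:00, and ends Tuesday 23:45 after Dress Tracking starts Tuesday 19:30 → overlap.
Soloist Take: starts Wednesday 07:45 at or after Dress Tracking ends Tuesday 21:00 → clear.
Tech Take: starts Wednesday 15:45 at or after Dress Tracking ends Tuesday 21:00 → clear.
Dress Tracking overlaps Full Run-through, Rhythm Warm-up.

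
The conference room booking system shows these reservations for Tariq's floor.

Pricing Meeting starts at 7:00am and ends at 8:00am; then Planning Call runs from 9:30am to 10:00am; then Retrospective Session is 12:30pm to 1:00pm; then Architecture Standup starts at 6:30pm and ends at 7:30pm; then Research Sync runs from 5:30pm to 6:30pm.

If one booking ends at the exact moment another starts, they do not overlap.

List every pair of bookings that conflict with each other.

no conflicts

Sorted by start: Pricing Meeting, Planning Call, Retrospective Session, Research Sync, Architecture Standup.
Planning Call starts after Pricing Meeting ends; Pricing Meeting is clear from here.
Retrospective Session starts after Planning Call ends; Planning Call is clear from here.
Research Sync starts after Retrospective Session ends; Retrospective Session is clear from here.
Architecture Standup starts exactly when Research Sync ends (back-to-back, no overlap).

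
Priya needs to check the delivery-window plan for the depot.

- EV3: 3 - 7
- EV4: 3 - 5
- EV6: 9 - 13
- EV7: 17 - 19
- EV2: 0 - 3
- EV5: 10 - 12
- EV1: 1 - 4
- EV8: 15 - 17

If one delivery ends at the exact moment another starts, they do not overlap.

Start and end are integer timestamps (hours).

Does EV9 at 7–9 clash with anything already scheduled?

EV2: ends 3 at or before EV9 starts 7 → clear.
EV1: ends 4 at or before EV9 starts 7 → clear.
EV3: ends 7 at or before EV9 starts 7 → clear.
EV4: ends 5 at or before EV9 starts 7 → clear.
EV6: starts 9 at or after EV9 ends 9 → clear.
EV5: starts 10 at or after EV9 ends 9 → clear.
EV8: starts 15 at or after EV9 ends 9 → clear.
EV7: starts 17 at or after EV9 ends 9 → clear.

No — it doesn't clash with anything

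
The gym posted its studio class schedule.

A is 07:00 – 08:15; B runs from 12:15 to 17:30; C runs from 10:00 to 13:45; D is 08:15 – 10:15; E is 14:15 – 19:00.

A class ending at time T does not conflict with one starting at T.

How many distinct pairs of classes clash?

3

Two intervals overlap when each starts before the other ends.
Sorted by start: A, D, C, B, E.
D starts exactly when A ends (back-to-back, no overlap) — done with A.
C starts before D ends → D and C overlap.
B starts after D ends — done with D.
B starts before C ends → C and B overlap.
E starts after C ends.
E starts before B ends → B and E overlap.
Overlapping pairs: B & C, B & E, C & D — 3 in total.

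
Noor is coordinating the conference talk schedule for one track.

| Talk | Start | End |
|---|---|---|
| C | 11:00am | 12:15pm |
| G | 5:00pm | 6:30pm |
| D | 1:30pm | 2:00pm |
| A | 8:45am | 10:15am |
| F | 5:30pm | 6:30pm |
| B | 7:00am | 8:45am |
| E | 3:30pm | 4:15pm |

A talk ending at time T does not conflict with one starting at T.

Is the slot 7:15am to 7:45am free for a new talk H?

No — it overlaps B

B: starts 7:00am before H ends 7:45am, and ends 8:45am after H starts 7:15am → overlap.
A: starts 8:45am at or after H ends 7:45am → clear.
C: starts 11:00am at or after H ends 7:45am → clear.
D: starts 1:30pm at or after H ends 7:45am → clear.
E: starts 3:30pm at or after H ends 7:45am → clear.
G: starts 5:00pm at or after H ends 7:45am → clear.
F: starts 5:30pm at or after H ends 7:45am → clear.
H overlaps B.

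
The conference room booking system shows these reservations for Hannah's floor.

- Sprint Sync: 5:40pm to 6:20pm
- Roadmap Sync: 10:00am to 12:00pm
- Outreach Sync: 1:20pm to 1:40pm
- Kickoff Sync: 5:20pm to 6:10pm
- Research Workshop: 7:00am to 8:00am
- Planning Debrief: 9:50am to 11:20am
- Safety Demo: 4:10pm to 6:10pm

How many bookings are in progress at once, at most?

Sort all start/end points and keep a running count:
7:00am start Research Workshop → 1
8:00am end Research Workshop → 0
9:50am start Planning Debrief → 1
10:00am start Roadmap Sync → 2
11:20am end Planning Debrief → 1
12:00pm end Roadmap Sync → 0
1:20pm start Outreach Sync → 1
1:40pm end Outreach Sync → 0
4:10pm start Safety Demo → 1
5:20pm start Kickoff Sync → 2
5:40pm start Sprint Sync → 3
6:10pm end Kickoff Sync → 2
6:10pm end Safety Demo → 1
6:20pm end Sprint Sync → 0
Peak is 3, at 5:40pm (Kickoff Sync, Safety Demo, Sprint Sync).

3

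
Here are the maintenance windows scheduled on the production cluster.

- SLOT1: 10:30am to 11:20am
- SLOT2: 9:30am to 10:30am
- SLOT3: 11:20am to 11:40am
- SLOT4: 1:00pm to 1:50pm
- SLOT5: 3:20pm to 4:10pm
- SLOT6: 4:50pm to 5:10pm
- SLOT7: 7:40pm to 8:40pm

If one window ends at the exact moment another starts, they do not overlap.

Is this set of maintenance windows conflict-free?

Yes

Sorted by start: SLOT2, SLOT1, SLOT3, SLOT4, SLOT5, SLOT6, SLOT7.
SLOT1 starts exactly when SLOT2 ends (back-to-back, no overlap) — done with SLOT2.
SLOT3 starts exactly when SLOT1 ends (back-to-back, no overlap) — done with SLOT1.
SLOT4 starts after SLOT3 ends — done with SLOT3.
SLOT5 starts after SLOT4 ends — done with SLOT4.
SLOT6 starts after SLOT5 ends — done with SLOT5.
SLOT7 starts after SLOT6 ends.
Every pair is clear; the schedule has no overlaps.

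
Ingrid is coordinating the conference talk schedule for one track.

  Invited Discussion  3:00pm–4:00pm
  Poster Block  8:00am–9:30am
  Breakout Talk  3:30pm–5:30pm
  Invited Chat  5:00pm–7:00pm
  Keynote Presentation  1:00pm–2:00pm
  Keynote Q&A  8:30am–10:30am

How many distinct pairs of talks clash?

Sorted by start: Poster Block, Keynote Q&A, Keynote Presentation, Invited Discussion, Breakout Talk, Invited Chat.
Keynote Q&A starts before Poster Block ends → Poster Block and Keynote Q&A overlap.
Keynote Presentation starts after Poster Block ends, so nothing later overlaps Poster Block either.
Keynote Presentation starts after Keynote Q&A ends, so nothing later overlaps Keynote Q&A either.
Invited Discussion starts after Keynote Presentation ends, so nothing later overlaps Keynote Presentation either.
Breakout Talk starts before Invited Discussion ends → Invited Discussion and Breakout Talk overlap.
Invited Chat starts after Invited Discussion ends.
Invited Chat starts before Breakout Talk ends → Breakout Talk and Invited Chat overlap.
Overlapping pairs: Breakout Talk & Invited Chat, Breakout Talk & Invited Discussion, Keynote Q&A & Poster Block — 3 in total.

3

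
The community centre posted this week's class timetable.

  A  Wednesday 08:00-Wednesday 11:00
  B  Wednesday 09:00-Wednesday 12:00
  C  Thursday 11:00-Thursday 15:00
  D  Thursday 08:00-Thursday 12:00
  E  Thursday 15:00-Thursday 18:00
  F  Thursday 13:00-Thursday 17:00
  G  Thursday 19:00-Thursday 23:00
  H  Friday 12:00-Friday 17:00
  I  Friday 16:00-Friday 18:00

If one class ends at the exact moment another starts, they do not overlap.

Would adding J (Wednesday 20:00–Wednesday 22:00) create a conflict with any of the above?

No — it doesn't clash with anything

A: ends Wednesday 11:00 at or before J starts Wednesday 20:00 → clear.
B: ends Wednesday 12:00 at or before J starts Wednesday 20:00 → clear.
D: starts Thursday 08:00 at or after J ends Wednesday 22:00 → clear.
C: starts Thursday 11:00 at or after J ends Wednesday 22:00 → clear.
F: starts Thursday 13:00 at or after J ends Wednesday 22:00 → clear.
E: starts Thursday 15:00 at or after J ends Wednesday 22:00 → clear.
G: starts Thursday 19:00 at or after J ends Wednesday 22:00 → clear.
H: starts Friday 12:00 at or after J ends Wednesday 22:00 → clear.
I: starts Friday 16:00 at or after J ends Wednesday 22:00 → clear.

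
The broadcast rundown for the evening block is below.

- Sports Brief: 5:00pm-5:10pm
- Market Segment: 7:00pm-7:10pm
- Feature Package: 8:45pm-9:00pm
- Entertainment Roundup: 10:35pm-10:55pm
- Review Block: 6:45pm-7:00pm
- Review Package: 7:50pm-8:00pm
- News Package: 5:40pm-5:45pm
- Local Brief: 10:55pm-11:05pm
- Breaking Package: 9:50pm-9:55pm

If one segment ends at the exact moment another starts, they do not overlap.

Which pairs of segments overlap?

none

Sorted by start: Sports Brief, News Package, Review Block, Market Segment, Review Package, Feature Package, Breaking Package, Entertainment Roundup, Local Brief.
News Package starts after Sports Brief ends, so nothing later overlaps Sports Brief either.
Review Block starts after News Package ends, so nothing later overlaps News Package either.
Market Segment starts exactly when Review Block ends (back-to-back, no overlap), so nothing later overlaps Review Block either.
Review Package starts after Market Segment ends, so nothing later overlaps Market Segment either.
Feature Package starts after Review Package ends, so nothing later overlaps Review Package either.
Breaking Package starts after Feature Package ends, so nothing later overlaps Feature Package either.
Entertainment Roundup starts after Breaking Package ends, so nothing later overlaps Breaking Package either.
Local Brief starts exactly when Entertainment Roundup ends (back-to-back, no overlap).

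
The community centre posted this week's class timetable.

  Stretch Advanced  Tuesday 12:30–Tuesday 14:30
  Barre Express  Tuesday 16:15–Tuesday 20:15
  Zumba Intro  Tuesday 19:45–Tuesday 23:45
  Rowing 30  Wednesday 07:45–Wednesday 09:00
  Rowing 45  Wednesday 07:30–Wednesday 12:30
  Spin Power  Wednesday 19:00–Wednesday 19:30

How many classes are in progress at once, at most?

2

Walk through starts and ends in time order (an end at T is processed before a start at T):
Tuesday 12:30 start Stretch Advanced → 1
Tuesday 14:30 end Stretch Advanced → 0
Tuesday 16:15 start Barre Express → 1
Tuesday 19:45 start Zumba Intro → 2
Tuesday 20:15 end Barre Express → 1
Tuesday 23:45 end Zumba Intro → 0
Wednesday 07:30 start Rowing 45 → 1
Wednesday 07:45 start Rowing 30 → 2
Wednesday 09:00 end Rowing 30 → 1
Wednesday 12:30 end Rowing 45 → 0
Wednesday 19:00 start Spin Power → 1
Wednesday 19:30 end Spin Power → 0
Peak is 2, at Tuesday 19:45 (Barre Express, Zumba Intro).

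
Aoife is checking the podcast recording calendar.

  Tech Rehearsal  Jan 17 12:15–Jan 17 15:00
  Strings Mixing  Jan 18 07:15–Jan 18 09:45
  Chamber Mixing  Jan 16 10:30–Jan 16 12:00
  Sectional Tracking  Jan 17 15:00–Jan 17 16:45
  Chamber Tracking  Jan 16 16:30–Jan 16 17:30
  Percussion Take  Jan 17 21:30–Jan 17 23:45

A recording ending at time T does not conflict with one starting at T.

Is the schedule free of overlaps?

Yes

Sorted by start: Chamber Mixing, Chamber Tracking, Tech Rehearsal, Sectional Tracking, Percussion Take, Strings Mixing.
Chamber Tracking starts after Chamber Mixing ends, so Chamber Mixing has no further overlaps.
Tech Rehearsal starts after Chamber Tracking ends, so Chamber Tracking has no further overlaps.
Sectional Tracking starts exactly when Tech Rehearsal ends (back-to-back, no overlap), so Tech Rehearsal has no further overlaps.
Percussion Take starts after Sectional Tracking ends, so Sectional Tracking has no further overlaps.
Strings Mixing starts after Percussion Take ends.
Every pair is clear; the schedule has no overlaps.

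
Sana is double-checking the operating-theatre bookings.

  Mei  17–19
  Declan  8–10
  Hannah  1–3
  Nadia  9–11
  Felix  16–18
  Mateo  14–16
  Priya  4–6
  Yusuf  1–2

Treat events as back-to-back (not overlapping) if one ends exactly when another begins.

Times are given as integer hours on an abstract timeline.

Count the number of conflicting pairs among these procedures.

Sorted by start: Yusuf, Hannah, Priya, Declan, Nadia, Mateo, Felix, Mei.
Hannah starts before Yusuf ends → Yusuf and Hannah overlap.
Priya starts after Yusuf ends, so nothing later overlaps Yusuf either.
Priya starts after Hannah ends, so nothing later overlaps Hannah either.
Declan starts after Priya ends, so nothing later overlaps Priya either.
Nadia starts before Declan ends → Declan and Nadia overlap.
Mateo starts after Declan ends, so nothing later overlaps Declan either.
Mateo starts after Nadia ends, so nothing later overlaps Nadia either.
Felix starts exactly when Mateo ends (back-to-back, no overlap), so nothing later overlaps Mateo either.
Mei starts before Felix ends → Felix and Mei overlap.
Overlapping pairs: Declan & Nadia, Felix & Mei, Hannah & Yusuf — 3 in total.

3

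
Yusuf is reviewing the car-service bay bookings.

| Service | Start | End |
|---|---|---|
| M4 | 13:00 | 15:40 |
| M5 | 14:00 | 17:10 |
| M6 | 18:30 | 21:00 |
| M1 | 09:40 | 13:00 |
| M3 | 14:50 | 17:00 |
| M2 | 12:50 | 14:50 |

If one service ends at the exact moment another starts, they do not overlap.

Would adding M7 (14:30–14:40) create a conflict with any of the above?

M1: ends 13:00 at or before M7 starts 14:30 → clear.
M2: starts 12:50 before M7 ends 14:40, and ends 14:50 after M7 starts 14:30 → overlap.
M4: starts 13:00 before M7 ends 14:40, and ends 15:40 after M7 starts 14:30 → overlap.
M5: starts 14:00 before M7 ends 14:40, and ends 17:10 after M7 starts 14:30 → overlap.
M3: starts 14:50 at or after M7 ends 14:40 → clear.
M6: starts 18:30 at or after M7 ends 14:40 → clear.
M7 overlaps M2, M4, M5.

Yes — it overlaps M2, M4, M5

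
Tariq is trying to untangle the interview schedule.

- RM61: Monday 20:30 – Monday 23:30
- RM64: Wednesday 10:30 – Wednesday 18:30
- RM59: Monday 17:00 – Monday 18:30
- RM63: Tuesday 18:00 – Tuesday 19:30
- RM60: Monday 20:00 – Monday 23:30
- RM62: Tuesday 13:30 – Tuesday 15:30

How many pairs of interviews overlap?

Sorted by start: RM59, RM60, RM61, RM62, RM63, RM64.
RM60 starts after RM59 ends, so nothing later overlaps RM59 either.
RM61 starts before RM60 ends → RM60 and RM61 overlap.
RM62 starts after RM60 ends, so nothing later overlaps RM60 either.
RM62 starts after RM61 ends, so nothing later overlaps RM61 either.
RM63 starts after RM62 ends, so nothing later overlaps RM62 either.
RM64 starts after RM63 ends.
Overlapping pairs: RM60 & RM61 — 1 in total.

1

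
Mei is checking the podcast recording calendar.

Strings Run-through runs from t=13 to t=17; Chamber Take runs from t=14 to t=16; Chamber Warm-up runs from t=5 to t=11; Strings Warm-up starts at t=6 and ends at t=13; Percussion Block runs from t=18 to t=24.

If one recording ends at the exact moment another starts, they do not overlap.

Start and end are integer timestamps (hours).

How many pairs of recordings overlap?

2

Sorted by start: Chamber Warm-up, Strings Warm-up, Strings Run-through, Chamber Take, Percussion Block.
Strings Warm-up starts before Chamber Warm-up ends → Chamber Warm-up and Strings Warm-up overlap.
Strings Run-through starts after Chamber Warm-up ends — done with Chamber Warm-up.
Strings Run-through starts exactly when Strings Warm-up ends (back-to-back, no overlap) — done with Strings Warm-up.
Chamber Take starts before Strings Run-through ends → Strings Run-through and Chamber Take overlap.
Percussion Block starts after Strings Run-through ends.
Percussion Block starts after Chamber Take ends.
Overlapping pairs: Chamber Take & Strings Run-through, Chamber Warm-up & Strings Warm-up — 2 in total.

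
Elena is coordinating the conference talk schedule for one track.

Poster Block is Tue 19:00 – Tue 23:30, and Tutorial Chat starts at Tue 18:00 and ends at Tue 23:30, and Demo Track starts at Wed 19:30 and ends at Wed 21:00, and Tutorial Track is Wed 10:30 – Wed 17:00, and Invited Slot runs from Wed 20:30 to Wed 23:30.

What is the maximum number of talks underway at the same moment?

Walk through starts and ends in time order (an end at T is processed before a start at T):
Tue 18:00 start Tutorial Chat → 1
Tue 19:00 start Poster Block → 2
Tue 23:30 end Poster Block → 1
Tue 23:30 end Tutorial Chat → 0
Wed 10:30 start Tutorial Track → 1
Wed 17:00 end Tutorial Track → 0
Wed 19:30 start Demo Track → 1
Wed 20:30 start Invited Slot → 2
Wed 21:00 end Demo Track → 1
Wed 23:30 end Invited Slot → 0
Peak is 2, at Tue 19:00 (Poster Block, Tutorial Chat).

2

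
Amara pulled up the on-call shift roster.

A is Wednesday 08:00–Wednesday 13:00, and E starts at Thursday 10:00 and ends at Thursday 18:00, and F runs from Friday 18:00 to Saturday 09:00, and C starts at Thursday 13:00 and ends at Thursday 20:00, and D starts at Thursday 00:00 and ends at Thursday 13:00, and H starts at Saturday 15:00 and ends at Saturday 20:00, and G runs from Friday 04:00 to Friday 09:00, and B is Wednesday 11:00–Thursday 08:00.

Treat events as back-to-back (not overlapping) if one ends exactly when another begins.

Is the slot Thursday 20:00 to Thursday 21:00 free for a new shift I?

A: ends Wednesday 13:00 at or before I starts Thursday 20:00 → clear.
B: ends Thursday 08:00 at or before I starts Thursday 20:00 → clear.
D: ends Thursday 13:00 at or before I starts Thursday 20:00 → clear.
E: ends Thursday 18:00 at or before I starts Thursday 20:00 → clear.
C: ends Thursday 20:00 at or before I starts Thursday 20:00 → clear.
G: starts Friday 04:00 at or after I ends Thursday 21:00 → clear.
F: starts Friday 18:00 at or after I ends Thursday 21:00 → clear.
H: starts Saturday 15:00 at or after I ends Thursday 21:00 → clear.

Yes — the slot is free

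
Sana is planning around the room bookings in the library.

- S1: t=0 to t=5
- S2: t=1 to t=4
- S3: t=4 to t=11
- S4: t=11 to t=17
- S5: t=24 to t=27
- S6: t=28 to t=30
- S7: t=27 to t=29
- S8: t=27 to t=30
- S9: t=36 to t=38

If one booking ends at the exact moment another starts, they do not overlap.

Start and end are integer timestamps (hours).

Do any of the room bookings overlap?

Two intervals overlap when each starts before the other ends.
Sorted by start: S1, S2, S3, S4, S5, S7, S8, S6, S9.
S2 starts before S1 ends → S1 and S2 overlap.
That's a conflict, so the schedule is not conflict-free.

Yes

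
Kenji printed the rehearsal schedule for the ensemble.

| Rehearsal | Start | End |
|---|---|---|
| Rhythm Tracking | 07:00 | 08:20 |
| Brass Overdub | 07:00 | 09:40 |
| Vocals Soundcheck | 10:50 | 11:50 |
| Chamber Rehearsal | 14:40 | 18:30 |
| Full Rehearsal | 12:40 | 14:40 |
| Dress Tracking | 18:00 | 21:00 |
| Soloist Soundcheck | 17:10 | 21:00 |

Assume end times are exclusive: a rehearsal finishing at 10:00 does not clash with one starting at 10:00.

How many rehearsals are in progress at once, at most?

Sort all start/end points and keep a running count:
07:00 start Brass Overdub → 1
07:00 start Rhythm Tracking → 2
08:20 end Rhythm Tracking → 1
09:40 end Brass Overdub → 0
10:50 start Vocals Soundcheck → 1
11:50 end Vocals Soundcheck → 0
12:40 start Full Rehearsal → 1
14:40 end Full Rehearsal → 0
14:40 start Chamber Rehearsal → 1
17:10 start Soloist Soundcheck → 2
18:00 start Dress Tracking → 3
18:30 end Chamber Rehearsal → 2
21:00 end Dress Tracking → 1
21:00 end Soloist Soundcheck → 0
Peak is 3, at 18:00 (Chamber Rehearsal, Dress Tracking, Soloist Soundcheck).

3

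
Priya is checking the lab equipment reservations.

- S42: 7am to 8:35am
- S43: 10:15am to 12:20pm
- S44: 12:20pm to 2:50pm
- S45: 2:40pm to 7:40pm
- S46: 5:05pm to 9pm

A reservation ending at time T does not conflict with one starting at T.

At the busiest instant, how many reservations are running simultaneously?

Walk through starts and ends in time order (an end at T is processed before a start at T):
7am start S42 → 1
8:35am end S42 → 0
10:15am start S43 → 1
12:20pm end S43 → 0
12:20pm start S44 → 1
2:40pm start S45 → 2
2:50pm end S44 → 1
5:05pm start S46 → 2
7:40pm end S45 → 1
9pm end S46 → 0
Peak is 2, at 2:40pm (S44, S45).

2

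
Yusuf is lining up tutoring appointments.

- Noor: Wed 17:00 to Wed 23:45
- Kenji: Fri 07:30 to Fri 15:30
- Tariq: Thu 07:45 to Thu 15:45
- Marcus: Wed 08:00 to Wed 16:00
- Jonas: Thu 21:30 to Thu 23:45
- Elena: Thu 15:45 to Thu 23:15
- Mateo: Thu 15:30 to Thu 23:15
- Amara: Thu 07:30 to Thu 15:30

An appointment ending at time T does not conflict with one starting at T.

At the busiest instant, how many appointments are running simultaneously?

Sweep the timeline, counting +1 at each start and −1 at each end (ends before starts at a tie):
Wed 08:00 start Marcus → 1
Wed 16:00 end Marcus → 0
Wed 17:00 start Noor → 1
Wed 23:45 end Noor → 0
Thu 07:30 start Amara → 1
Thu 07:45 start Tariq → 2
Thu 15:30 end Amara → 1
Thu 15:30 start Mateo → 2
Thu 15:45 end Tariq → 1
Thu 15:45 start Elena → 2
Thu 21:30 start Jonas → 3
Thu 23:15 end Elena → 2
Thu 23:15 end Mateo → 1
Thu 23:45 end Jonas → 0
Fri 07:30 start Kenji → 1
Fri 15:30 end Kenji → 0
Peak is 3, at Thu 21:30 (Elena, Jonas, Mateo).

3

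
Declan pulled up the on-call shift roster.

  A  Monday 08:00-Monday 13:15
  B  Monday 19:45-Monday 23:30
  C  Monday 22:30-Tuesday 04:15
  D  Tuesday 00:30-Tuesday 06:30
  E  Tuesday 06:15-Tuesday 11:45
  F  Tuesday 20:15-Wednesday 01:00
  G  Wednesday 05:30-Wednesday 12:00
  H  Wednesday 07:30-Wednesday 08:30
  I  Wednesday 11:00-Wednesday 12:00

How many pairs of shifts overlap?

Check each pair: they overlap iff neither finishes before the other starts.
Sorted by start: A, B, C, D, E, F, G, H, I.
B starts after A ends — done with A.
C starts before B ends → B and C overlap.
D starts after B ends — done with B.
D starts before C ends → C and D overlap.
E starts after C ends — done with C.
E starts before D ends → D and E overlap.
F starts after D ends — done with D.
F starts after E ends — done with E.
G starts after F ends — done with F.
H starts before G ends → G and H overlap.
I starts before G ends → G and I overlap.
I starts after H ends.
Overlapping pairs: B & C, C & D, D & E, G & H, G & I — 5 in total.

5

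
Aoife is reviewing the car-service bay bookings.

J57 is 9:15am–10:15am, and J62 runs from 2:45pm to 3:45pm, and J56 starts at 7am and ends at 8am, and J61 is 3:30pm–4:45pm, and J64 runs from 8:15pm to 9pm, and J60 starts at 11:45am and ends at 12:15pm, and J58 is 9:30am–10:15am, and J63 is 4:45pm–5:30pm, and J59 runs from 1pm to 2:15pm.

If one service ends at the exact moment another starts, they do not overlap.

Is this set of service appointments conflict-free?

Sorted by start: J56, J57, J58, J60, J59, J62, J61, J63, J64.
J57 starts after J56 ends; J56 is clear from here.
J58 starts before J57 ends → J57 and J58 overlap.
That's a conflict, so the schedule is not conflict-free.

No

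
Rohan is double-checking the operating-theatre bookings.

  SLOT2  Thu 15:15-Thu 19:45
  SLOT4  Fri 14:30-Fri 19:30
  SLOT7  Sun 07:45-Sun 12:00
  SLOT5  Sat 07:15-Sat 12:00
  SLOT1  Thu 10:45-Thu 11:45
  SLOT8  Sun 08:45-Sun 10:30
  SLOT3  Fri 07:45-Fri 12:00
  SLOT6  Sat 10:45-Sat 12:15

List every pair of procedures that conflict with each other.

Sorted by start: SLOT1, SLOT2, SLOT3, SLOT4, SLOT5, SLOT6, SLOT7, SLOT8.
SLOT2 starts after SLOT1 ends; SLOT1 is clear from here.
SLOT3 starts after SLOT2 ends; SLOT2 is clear from here.
SLOT4 starts after SLOT3 ends; SLOT3 is clear from here.
SLOT5 starts after SLOT4 ends; SLOT4 is clear from here.
SLOT6 starts before SLOT5 ends → SLOT5 and SLOT6 overlap.
SLOT7 starts after SLOT5 ends; SLOT5 is clear from here.
SLOT7 starts after SLOT6 ends; SLOT6 is clear from here.
SLOT8 starts before SLOT7 ends → SLOT7 and SLOT8 overlap.

SLOT5 & SLOT6, SLOT7 & SLOT8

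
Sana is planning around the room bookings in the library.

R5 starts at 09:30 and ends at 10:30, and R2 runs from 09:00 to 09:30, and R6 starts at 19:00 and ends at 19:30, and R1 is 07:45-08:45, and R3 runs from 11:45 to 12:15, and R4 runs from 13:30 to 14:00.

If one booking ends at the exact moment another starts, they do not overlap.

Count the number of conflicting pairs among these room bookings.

0

Sorted by start: R1, R2, R5, R3, R4, R6.
R2 starts after R1 ends; R1 is clear from here.
R5 starts exactly when R2 ends (back-to-back, no overlap); R2 is clear from here.
R3 starts after R5 ends; R5 is clear from here.
R4 starts after R3 ends; R3 is clear from here.
R6 starts after R4 ends.
No pair overlaps.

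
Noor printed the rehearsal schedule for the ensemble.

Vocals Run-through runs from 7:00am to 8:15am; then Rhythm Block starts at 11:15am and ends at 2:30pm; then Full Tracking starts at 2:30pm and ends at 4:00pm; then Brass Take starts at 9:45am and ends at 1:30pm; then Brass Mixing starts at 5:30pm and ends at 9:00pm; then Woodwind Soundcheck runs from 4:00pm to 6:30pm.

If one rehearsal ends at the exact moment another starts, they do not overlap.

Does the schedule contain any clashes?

Yes

Two intervals overlap when each starts before the other ends.
Sorted by start: Vocals Run-through, Brass Take, Rhythm Block, Full Tracking, Woodwind Soundcheck, Brass Mixing.
Brass Take starts after Vocals Run-through ends, so Vocals Run-through has no further overlaps.
Rhythm Block starts before Brass Take ends → Brass Take and Rhythm Block overlap.
That's a conflict, so the schedule is not conflict-free.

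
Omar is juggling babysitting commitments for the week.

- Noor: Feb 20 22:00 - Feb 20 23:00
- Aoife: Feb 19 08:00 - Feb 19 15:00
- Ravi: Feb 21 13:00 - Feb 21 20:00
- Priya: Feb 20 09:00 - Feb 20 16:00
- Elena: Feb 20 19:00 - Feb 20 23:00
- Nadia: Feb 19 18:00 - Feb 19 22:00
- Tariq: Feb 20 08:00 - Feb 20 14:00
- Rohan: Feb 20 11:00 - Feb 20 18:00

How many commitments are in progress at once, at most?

3

Walk through starts and ends in time order (an end at T is processed before a start at T):
Feb 19 08:00 start Aoife → 1
Feb 19 15:00 end Aoife → 0
Feb 19 18:00 start Nadia → 1
Feb 19 22:00 end Nadia → 0
Feb 20 08:00 start Tariq → 1
Feb 20 09:00 start Priya → 2
Feb 20 11:00 start Rohan → 3
Feb 20 14:00 end Tariq → 2
Feb 20 16:00 end Priya → 1
Feb 20 18:00 end Rohan → 0
Feb 20 19:00 start Elena → 1
Feb 20 22:00 start Noor → 2
Feb 20 23:00 end Elena → 1
Feb 20 23:00 end Noor → 0
Feb 21 13:00 start Ravi → 1
Feb 21 20:00 end Ravi → 0
Peak is 3, at Feb 20 11:00 (Priya, Rohan, Tariq).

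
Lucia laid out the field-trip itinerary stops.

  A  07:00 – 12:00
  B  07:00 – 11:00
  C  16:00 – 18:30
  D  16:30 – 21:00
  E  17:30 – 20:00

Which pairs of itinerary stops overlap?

Sorted by start: A, B, C, D, E.
B starts before A ends → A and B overlap.
C starts after A ends, so nothing later overlaps A either.
C starts after B ends, so nothing later overlaps B either.
D starts before C ends → C and D overlap.
E starts before C ends → C and E overlap.
E starts before D ends → D and E overlap.

A & B, C & D, C & E, D & E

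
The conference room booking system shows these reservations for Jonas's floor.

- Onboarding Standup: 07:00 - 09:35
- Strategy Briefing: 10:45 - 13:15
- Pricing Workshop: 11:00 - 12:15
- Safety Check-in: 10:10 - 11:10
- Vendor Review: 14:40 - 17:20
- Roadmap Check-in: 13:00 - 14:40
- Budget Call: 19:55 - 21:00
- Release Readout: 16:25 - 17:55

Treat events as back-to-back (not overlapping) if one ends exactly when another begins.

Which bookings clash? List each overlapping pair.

Sorted by start: Onboarding Standup, Safety Check-in, Strategy Briefing, Pricing Workshop, Roadmap Check-in, Vendor Review, Release Readout, Budget Call.
Safety Check-in starts after Onboarding Standup ends, so nothing later overlaps Onboarding Standup either.
Strategy Briefing starts before Safety Check-in ends → Safety Check-in and Strategy Briefing overlap.
Pricing Workshop starts before Safety Check-in ends → Safety Check-in and Pricing Workshop overlap.
Roadmap Check-in starts after Safety Check-in ends, so nothing later overlaps Safety Check-in either.
Pricing Workshop starts before Strategy Briefing ends → Strategy Briefing and Pricing Workshop overlap.
Roadmap Check-in starts before Strategy Briefing ends → Strategy Briefing and Roadmap Check-in overlap.
Vendor Review starts after Strategy Briefing ends, so nothing later overlaps Strategy Briefing either.
Roadmap Check-in starts after Pricing Workshop ends, so nothing later overlaps Pricing Workshop either.
Vendor Review starts exactly when Roadmap Check-in ends (back-to-back, no overlap), so nothing later overlaps Roadmap Check-in either.
Release Readout starts before Vendor Review ends → Vendor Review and Release Readout overlap.
Budget Call starts after Vendor Review ends.
Budget Call starts after Release Readout ends.

Pricing Workshop & Safety Check-in, Pricing Workshop & Strategy Briefing, Release Readout & Vendor Review, Roadmap Check-in & Strategy Briefing, Safety Check-in & Strategy Briefing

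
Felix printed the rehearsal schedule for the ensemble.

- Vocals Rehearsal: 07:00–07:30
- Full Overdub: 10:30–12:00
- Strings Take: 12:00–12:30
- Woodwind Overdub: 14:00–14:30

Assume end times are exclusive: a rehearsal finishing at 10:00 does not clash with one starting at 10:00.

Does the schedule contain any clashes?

Sorted by start: Vocals Rehearsal, Full Overdub, Strings Take, Woodwind Overdub.
Full Overdub starts after Vocals Rehearsal ends, so Vocals Rehearsal has no further overlaps.
Strings Take starts exactly when Full Overdub ends (back-to-back, no overlap), so Full Overdub has no further overlaps.
Woodwind Overdub starts after Strings Take ends.
Every pair is clear; the schedule has no overlaps.

No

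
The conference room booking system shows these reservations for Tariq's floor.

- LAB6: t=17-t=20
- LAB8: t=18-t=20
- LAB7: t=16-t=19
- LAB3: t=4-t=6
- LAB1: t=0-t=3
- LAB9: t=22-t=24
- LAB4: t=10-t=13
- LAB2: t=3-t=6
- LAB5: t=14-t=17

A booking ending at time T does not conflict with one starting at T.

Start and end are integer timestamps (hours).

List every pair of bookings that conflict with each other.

LAB2 & LAB3, LAB5 & LAB7, LAB6 & LAB7, LAB6 & LAB8, LAB7 & LAB8

Sorted by start: LAB1, LAB2, LAB3, LAB4, LAB5, LAB7, LAB6, LAB8, LAB9.
LAB2 starts exactly when LAB1 ends (back-to-back, no overlap); LAB1 is clear from here.
LAB3 starts before LAB2 ends → LAB2 and LAB3 overlap.
LAB4 starts after LAB2 ends; LAB2 is clear from here.
LAB4 starts after LAB3 ends; LAB3 is clear from here.
LAB5 starts after LAB4 ends; LAB4 is clear from here.
LAB7 starts before LAB5 ends → LAB5 and LAB7 overlap.
LAB6 starts exactly when LAB5 ends (back-to-back, no overlap); LAB5 is clear from here.
LAB6 starts before LAB7 ends → LAB7 and LAB6 overlap.
LAB8 starts before LAB7 ends → LAB7 and LAB8 overlap.
LAB9 starts after LAB7 ends.
LAB8 starts before LAB6 ends → LAB6 and LAB8 overlap.
LAB9 starts after LAB6 ends.
LAB9 starts after LAB8 ends.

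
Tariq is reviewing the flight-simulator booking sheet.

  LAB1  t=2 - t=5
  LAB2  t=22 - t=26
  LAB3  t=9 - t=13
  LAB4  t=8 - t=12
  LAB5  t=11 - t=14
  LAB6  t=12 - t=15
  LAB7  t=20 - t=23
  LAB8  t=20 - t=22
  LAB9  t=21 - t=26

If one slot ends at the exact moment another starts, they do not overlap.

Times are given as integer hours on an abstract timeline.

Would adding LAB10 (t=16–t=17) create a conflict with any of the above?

No — it doesn't clash with anything

LAB1: ends t=5 at or before LAB10 starts t=16 → clear.
LAB4: ends t=12 at or before LAB10 starts t=16 → clear.
LAB3: ends t=13 at or before LAB10 starts t=16 → clear.
LAB5: ends t=14 at or before LAB10 starts t=16 → clear.
LAB6: ends t=15 at or before LAB10 starts t=16 → clear.
LAB7: starts t=20 at or after LAB10 ends t=17 → clear.
LAB8: starts t=20 at or after LAB10 ends t=17 → clear.
LAB9: starts t=21 at or after LAB10 ends t=17 → clear.
LAB2: starts t=22 at or after LAB10 ends t=17 → clear.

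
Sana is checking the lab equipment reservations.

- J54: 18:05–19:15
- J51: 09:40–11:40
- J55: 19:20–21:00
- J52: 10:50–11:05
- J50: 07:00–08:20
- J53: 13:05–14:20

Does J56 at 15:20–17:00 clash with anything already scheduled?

No — it doesn't clash with anything

J50: ends 08:20 at or before J56 starts 15:20 → clear.
J51: ends 11:40 at or before J56 starts 15:20 → clear.
J52: ends 11:05 at or before J56 starts 15:20 → clear.
J53: ends 14:20 at or before J56 starts 15:20 → clear.
J54: starts 18:05 at or after J56 ends 17:00 → clear.
J55: starts 19:20 at or after J56 ends 17:00 → clear.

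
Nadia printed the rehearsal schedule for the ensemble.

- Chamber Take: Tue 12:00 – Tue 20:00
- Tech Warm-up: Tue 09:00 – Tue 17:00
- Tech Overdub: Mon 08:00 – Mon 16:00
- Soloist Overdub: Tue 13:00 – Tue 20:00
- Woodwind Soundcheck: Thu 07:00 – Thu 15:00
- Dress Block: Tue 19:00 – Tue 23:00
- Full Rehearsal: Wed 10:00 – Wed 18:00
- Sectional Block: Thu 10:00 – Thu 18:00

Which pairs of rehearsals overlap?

Chamber Take & Dress Block, Chamber Take & Soloist Overdub, Chamber Take & Tech Warm-up, Dress Block & Soloist Overdub, Sectional Block & Woodwind Soundcheck, Soloist Overdub & Tech Warm-up

Check each pair: they overlap iff neither finishes before the other starts.
Sorted by start: Tech Overdub, Tech Warm-up, Chamber Take, Soloist Overdub, Dress Block, Full Rehearsal, Woodwind Soundcheck, Sectional Block.
Tech Warm-up starts after Tech Overdub ends — done with Tech Overdub.
Chamber Take starts before Tech Warm-up ends → Tech Warm-up and Chamber Take overlap.
Soloist Overdub starts before Tech Warm-up ends → Tech Warm-up and Soloist Overdub overlap.
Dress Block starts after Tech Warm-up ends — done with Tech Warm-up.
Soloist Overdub starts before Chamber Take ends → Chamber Take and Soloist Overdub overlap.
Dress Block starts before Chamber Take ends → Chamber Take and Dress Block overlap.
Full Rehearsal starts after Chamber Take ends — done with Chamber Take.
Dress Block starts before Soloist Overdub ends → Soloist Overdub and Dress Block overlap.
Full Rehearsal starts after Soloist Overdub ends — done with Soloist Overdub.
Full Rehearsal starts after Dress Block ends — done with Dress Block.
Woodwind Soundcheck starts after Full Rehearsal ends — done with Full Rehearsal.
Sectional Block starts before Woodwind Soundcheck ends → Woodwind Soundcheck and Sectional Block overlap.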